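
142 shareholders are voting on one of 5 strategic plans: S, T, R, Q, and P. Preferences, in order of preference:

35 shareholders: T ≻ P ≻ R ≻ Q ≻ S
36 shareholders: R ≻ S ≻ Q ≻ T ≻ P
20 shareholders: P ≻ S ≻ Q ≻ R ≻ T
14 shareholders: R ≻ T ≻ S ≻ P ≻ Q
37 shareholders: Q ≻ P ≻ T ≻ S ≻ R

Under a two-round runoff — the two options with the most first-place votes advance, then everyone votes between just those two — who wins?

Round 1 first-place votes: S 0, T 35, R 50, Q 37, P 20.
R and Q advance.
Runoff: R is preferred to Q by 85 voters; Q by 57.
R wins the runoff.

R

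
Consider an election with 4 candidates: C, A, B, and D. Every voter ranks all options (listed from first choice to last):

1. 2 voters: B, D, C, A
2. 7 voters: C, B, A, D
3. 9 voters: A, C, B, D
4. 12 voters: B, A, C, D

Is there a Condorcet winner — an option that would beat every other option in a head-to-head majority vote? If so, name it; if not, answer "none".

none

Checking pairwise contests:
A beats C 21–9.
B beats A 21–9.
C beats B 16–14.
C beats D 28–2.
Every option loses at least one head-to-head, so there is no Condorcet winner.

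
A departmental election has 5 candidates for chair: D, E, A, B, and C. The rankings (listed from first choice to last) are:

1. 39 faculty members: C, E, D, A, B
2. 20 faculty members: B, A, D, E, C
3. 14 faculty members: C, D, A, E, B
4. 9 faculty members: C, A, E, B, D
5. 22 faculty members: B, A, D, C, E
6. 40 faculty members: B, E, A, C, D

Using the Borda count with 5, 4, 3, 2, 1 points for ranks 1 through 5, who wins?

B

D: 39·3 + 20·3 + 14·4 + 9·1 + 22·3 + 40·1 = 348
E: 39·4 + 20·2 + 14·2 + 9·3 + 22·1 + 40·4 = 433
A: 39·2 + 20·4 + 14·3 + 9·4 + 22·4 + 40·3 = 444
B: 39·1 + 20·5 + 14·1 + 9·2 + 22·5 + 40·5 = 481
C: 39·5 + 20·1 + 14·5 + 9·5 + 22·2 + 40·2 = 454
B has the highest Borda score (481).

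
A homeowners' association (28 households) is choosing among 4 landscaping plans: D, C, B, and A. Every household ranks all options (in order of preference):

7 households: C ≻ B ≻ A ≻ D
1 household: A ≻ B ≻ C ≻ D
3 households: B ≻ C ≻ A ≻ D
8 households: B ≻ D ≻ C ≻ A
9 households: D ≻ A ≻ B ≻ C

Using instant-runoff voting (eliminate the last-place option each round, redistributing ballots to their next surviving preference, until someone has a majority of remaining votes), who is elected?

Round 1: D 9, C 7, B 11, A 1. Eliminate A.
Round 2: D 9, C 7, B 12. Eliminate C.
Round 3: D 9, B 19. B has a majority.

B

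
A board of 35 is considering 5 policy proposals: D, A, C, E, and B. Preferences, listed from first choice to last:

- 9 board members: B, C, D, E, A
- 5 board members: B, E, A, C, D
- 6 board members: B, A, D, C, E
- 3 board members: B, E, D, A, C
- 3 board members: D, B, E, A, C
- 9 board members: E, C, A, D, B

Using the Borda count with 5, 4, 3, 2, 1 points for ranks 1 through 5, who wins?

B

D: 9·3 + 5·1 + 6·3 + 3·3 + 3·5 + 9·2 = 92
A: 9·1 + 5·3 + 6·4 + 3·2 + 3·2 + 9·3 = 87
C: 9·4 + 5·2 + 6·2 + 3·1 + 3·1 + 9·4 = 100
E: 9·2 + 5·4 + 6·1 + 3·4 + 3·3 + 9·5 = 110
B: 9·5 + 5·5 + 6·5 + 3·5 + 3·4 + 9·1 = 136
B has the highest Borda score (136).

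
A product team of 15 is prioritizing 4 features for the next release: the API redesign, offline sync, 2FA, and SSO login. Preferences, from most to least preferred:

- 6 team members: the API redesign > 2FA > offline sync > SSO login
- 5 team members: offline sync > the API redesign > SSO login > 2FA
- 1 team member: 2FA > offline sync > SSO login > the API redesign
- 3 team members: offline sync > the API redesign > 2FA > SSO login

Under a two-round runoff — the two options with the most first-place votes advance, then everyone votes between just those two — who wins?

offline sync

Round 1 first-place votes: the API redesign 6, offline sync 8, 2FA 1, SSO login 0.
offline sync and the API redesign advance.
Runoff: offline sync is preferred to the API redesign by 9 voters; the API redesign by 6.
offline sync wins the runoff.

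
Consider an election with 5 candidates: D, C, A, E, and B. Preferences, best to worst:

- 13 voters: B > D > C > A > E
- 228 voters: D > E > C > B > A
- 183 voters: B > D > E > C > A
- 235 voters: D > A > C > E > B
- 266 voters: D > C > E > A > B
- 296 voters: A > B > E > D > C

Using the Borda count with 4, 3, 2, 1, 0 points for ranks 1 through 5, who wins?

D

D: 13·3 + 228·4 + 183·3 + 235·4 + 266·4 + 296·1 = 3800
C: 13·2 + 228·2 + 183·1 + 235·2 + 266·3 + 296·0 = 1933
A: 13·1 + 228·0 + 183·0 + 235·3 + 266·1 + 296·4 = 2168
E: 13·0 + 228·3 + 183·2 + 235·1 + 266·2 + 296·2 = 2409
B: 13·4 + 228·1 + 183·4 + 235·0 + 266·0 + 296·3 = 1900
D has the highest Borda score (3800).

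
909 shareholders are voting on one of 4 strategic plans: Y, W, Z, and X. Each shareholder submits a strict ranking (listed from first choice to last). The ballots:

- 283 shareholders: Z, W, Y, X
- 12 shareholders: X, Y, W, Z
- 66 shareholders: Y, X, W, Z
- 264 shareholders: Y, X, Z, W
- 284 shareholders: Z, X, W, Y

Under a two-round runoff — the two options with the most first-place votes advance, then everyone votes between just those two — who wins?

Z

Round 1 first-place votes: Y 330, W 0, Z 567, X 12.
Z and Y advance.
Runoff: Z is preferred to Y by 567 voters; Y by 342.
Z wins the runoff.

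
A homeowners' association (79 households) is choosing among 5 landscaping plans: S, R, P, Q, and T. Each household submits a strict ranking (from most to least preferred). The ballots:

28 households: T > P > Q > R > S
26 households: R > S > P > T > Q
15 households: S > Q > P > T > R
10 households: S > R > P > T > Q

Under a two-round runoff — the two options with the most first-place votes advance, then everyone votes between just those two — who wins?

T

Round 1 first-place votes: S 25, R 26, P 0, Q 0, T 28.
T and R advance.
Runoff: T is preferred to R by 43 voters; R by 36.
T wins the runoff.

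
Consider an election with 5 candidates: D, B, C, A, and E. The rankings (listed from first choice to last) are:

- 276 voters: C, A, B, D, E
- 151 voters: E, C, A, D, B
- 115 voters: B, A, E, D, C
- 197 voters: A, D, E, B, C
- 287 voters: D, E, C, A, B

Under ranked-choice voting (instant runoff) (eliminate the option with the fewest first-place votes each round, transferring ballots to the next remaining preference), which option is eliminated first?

B

Round 1: D 287, B 115, C 276, A 197, E 151. Eliminate B.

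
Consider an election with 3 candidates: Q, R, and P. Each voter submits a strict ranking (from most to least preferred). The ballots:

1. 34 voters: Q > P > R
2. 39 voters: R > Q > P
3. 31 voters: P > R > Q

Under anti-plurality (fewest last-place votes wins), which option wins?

Last-place votes: Q 31, R 34, P 39.
Q is ranked last by the fewest voters, so Q wins.

Q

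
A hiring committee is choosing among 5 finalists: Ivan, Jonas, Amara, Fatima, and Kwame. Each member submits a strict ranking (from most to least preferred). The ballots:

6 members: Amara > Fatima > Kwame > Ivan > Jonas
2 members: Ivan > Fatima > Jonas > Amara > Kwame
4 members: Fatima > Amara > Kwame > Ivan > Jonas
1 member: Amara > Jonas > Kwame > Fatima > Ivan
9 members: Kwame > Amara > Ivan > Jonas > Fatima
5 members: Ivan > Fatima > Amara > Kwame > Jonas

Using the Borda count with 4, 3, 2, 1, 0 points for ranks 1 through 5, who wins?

Amara

Ivan: 6·1 + 2·4 + 4·1 + 1·0 + 9·2 + 5·4 = 56
Jonas: 6·0 + 2·2 + 4·0 + 1·3 + 9·1 + 5·0 = 16
Amara: 6·4 + 2·1 + 4·3 + 1·4 + 9·3 + 5·2 = 79
Fatima: 6·3 + 2·3 + 4·4 + 1·1 + 9·0 + 5·3 = 56
Kwame: 6·2 + 2·0 + 4·2 + 1·2 + 9·4 + 5·1 = 63
Amara has the highest Borda score (79).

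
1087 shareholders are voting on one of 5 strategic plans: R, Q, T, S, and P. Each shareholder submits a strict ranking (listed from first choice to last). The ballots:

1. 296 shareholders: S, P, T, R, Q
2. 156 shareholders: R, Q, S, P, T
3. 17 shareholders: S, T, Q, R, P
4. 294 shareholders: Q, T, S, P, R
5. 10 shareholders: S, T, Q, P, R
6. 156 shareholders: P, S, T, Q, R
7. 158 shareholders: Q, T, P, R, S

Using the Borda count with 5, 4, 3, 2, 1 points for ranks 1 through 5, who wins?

S

R: 296·2 + 156·5 + 17·2 + 294·1 + 10·1 + 156·1 + 158·2 = 2182
Q: 296·1 + 156·4 + 17·3 + 294·5 + 10·3 + 156·2 + 158·5 = 3573
T: 296·3 + 156·1 + 17·4 + 294·4 + 10·4 + 156·3 + 158·4 = 3428
S: 296·5 + 156·3 + 17·5 + 294·3 + 10·5 + 156·4 + 158·1 = 3747
P: 296·4 + 156·2 + 17·1 + 294·2 + 10·2 + 156·5 + 158·3 = 3375
S has the highest Borda score (3747).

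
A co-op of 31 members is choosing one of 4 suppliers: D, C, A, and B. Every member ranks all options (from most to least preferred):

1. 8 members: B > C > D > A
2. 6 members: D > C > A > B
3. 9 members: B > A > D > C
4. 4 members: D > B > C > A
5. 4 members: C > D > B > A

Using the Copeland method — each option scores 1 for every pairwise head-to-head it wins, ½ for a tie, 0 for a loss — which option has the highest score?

B

D: beats C and A; loses to B → score 2.
C: beats A; loses to D and B → score 1.
A: loses to D, C, and B → score 0.
B: beats D, C, and A → score 3.
B has the best pairwise record.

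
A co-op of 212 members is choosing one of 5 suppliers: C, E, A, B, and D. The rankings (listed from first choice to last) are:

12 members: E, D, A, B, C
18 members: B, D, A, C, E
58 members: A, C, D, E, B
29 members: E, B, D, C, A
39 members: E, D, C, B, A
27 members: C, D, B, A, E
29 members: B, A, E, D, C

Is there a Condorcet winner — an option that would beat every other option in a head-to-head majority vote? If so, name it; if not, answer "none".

Checking pairwise contests:
E beats C 109–103.
A beats E 132–80.
B beats A 142–70.
C beats B 124–88.
E beats D 109–103.
Every option loses at least one head-to-head, so there is no Condorcet winner.

none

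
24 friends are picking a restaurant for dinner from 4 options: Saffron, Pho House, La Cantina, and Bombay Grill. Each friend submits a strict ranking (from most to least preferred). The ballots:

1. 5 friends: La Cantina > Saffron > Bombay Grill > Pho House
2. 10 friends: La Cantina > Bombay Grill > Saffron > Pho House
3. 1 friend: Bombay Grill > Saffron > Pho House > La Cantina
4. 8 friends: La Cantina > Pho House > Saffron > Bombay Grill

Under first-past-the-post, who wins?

La Cantina

First-place votes: Saffron 0, Pho House 0, La Cantina 23, Bombay Grill 1.
La Cantina has the most first-place votes.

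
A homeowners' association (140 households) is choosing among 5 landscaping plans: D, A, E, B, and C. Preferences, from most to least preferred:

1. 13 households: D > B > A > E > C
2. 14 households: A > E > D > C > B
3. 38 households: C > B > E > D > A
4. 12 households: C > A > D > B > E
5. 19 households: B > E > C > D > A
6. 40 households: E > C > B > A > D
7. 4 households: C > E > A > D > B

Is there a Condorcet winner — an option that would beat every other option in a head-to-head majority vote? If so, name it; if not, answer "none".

Checking pairwise contests:
E beats D 115–25.
E beats A 101–39.
B beats E 82–58.
C beats B 108–32.
E beats C 86–54.
Every option loses at least one head-to-head, so there is no Condorcet winner.

none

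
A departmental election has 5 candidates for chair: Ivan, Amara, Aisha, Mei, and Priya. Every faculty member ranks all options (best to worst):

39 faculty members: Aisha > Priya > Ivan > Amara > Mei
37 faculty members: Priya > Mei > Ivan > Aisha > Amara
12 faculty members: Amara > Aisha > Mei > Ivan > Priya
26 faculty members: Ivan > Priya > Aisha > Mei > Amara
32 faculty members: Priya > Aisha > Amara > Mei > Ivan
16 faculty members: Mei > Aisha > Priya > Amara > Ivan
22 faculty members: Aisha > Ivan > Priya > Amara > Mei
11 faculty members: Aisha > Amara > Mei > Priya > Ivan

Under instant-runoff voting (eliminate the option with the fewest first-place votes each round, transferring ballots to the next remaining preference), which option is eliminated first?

Amara

Round 1: Ivan 26, Amara 12, Aisha 72, Mei 16, Priya 69. Eliminate Amara.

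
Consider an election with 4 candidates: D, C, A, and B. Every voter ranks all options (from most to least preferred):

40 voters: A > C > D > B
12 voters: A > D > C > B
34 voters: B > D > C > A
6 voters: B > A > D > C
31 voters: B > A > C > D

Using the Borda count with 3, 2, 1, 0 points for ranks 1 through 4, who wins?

A

D: 40·1 + 12·2 + 34·2 + 6·1 + 31·0 = 138
C: 40·2 + 12·1 + 34·1 + 6·0 + 31·1 = 157
A: 40·3 + 12·3 + 34·0 + 6·2 + 31·2 = 230
B: 40·0 + 12·0 + 34·3 + 6·3 + 31·3 = 213
A has the highest Borda score (230).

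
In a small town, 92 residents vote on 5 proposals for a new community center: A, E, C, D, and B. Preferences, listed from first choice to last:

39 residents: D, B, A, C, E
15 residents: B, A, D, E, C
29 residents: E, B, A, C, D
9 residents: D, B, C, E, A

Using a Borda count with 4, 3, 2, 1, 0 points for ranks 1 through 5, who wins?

A: 39·2 + 15·3 + 29·2 + 9·0 = 181
E: 39·0 + 15·1 + 29·4 + 9·1 = 140
C: 39·1 + 15·0 + 29·1 + 9·2 = 86
D: 39·4 + 15·2 + 29·0 + 9·4 = 222
B: 39·3 + 15·4 + 29·3 + 9·3 = 291
B has the highest Borda score (291).

B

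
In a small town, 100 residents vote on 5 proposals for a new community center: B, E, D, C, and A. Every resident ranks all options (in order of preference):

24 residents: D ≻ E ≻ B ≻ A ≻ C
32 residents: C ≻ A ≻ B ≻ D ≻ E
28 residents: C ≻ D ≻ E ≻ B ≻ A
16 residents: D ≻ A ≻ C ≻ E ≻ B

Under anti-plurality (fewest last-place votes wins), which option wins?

Last-place votes: B 16, E 32, D 0, C 24, A 28.
D is ranked last by the fewest voters, so D wins.

D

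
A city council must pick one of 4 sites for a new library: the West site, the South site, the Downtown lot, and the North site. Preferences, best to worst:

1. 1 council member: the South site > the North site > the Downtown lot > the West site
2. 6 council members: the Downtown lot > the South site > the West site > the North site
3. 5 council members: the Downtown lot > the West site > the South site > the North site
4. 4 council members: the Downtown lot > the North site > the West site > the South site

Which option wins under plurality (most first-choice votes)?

First-place votes: the West site 0, the South site 1, the Downtown lot 15, the North site 0.
the Downtown lot has the most first-place votes.

the Downtown lot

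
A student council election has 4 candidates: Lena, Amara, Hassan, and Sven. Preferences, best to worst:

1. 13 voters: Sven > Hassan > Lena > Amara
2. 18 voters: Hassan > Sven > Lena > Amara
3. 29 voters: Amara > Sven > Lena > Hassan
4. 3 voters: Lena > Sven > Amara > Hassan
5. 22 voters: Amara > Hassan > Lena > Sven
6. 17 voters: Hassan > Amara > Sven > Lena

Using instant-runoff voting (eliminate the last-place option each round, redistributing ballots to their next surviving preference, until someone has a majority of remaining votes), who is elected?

Amara

Round 1: Lena 3, Amara 51, Hassan 35, Sven 13. Eliminate Lena.
Round 2: Amara 51, Hassan 35, Sven 16. Eliminate Sven.
Round 3: Amara 54, Hassan 48. Amara has a majority.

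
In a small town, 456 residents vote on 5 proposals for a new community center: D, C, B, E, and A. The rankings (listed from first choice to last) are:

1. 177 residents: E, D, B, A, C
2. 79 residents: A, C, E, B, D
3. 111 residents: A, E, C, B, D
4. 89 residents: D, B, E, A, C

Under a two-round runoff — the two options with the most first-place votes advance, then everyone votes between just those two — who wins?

Round 1 first-place votes: D 89, C 0, B 0, E 177, A 190.
A and E advance.
Runoff: A is preferred to E by 190 voters; E by 266.
E wins the runoff.

E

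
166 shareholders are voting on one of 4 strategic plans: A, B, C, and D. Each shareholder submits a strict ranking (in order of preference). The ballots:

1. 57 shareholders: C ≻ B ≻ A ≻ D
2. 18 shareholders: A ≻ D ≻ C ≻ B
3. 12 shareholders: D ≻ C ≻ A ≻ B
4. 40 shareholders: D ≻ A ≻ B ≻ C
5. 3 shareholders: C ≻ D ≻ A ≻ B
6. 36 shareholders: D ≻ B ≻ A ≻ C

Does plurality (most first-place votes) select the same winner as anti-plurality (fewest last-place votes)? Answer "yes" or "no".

Plurality — first-place votes: A 18, B 0, C 60, D 88. Winner: D.
Anti-plurality — last-place votes: A 0, B 33, C 76, D 57. Winner: A.
The two methods disagree.

no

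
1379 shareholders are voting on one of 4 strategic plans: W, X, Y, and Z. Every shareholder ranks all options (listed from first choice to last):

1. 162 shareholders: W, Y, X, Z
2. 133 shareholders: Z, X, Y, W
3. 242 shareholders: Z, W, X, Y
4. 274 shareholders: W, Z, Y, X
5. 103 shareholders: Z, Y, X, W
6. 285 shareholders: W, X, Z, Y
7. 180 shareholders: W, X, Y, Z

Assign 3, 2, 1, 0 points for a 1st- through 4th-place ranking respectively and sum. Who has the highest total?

W

W: 162·3 + 133·0 + 242·2 + 274·3 + 103·0 + 285·3 + 180·3 = 3187
X: 162·1 + 133·2 + 242·1 + 274·0 + 103·1 + 285·2 + 180·2 = 1703
Y: 162·2 + 133·1 + 242·0 + 274·1 + 103·2 + 285·0 + 180·1 = 1117
Z: 162·0 + 133·3 + 242·3 + 274·2 + 103·3 + 285·1 + 180·0 = 2267
W has the highest Borda score (3187).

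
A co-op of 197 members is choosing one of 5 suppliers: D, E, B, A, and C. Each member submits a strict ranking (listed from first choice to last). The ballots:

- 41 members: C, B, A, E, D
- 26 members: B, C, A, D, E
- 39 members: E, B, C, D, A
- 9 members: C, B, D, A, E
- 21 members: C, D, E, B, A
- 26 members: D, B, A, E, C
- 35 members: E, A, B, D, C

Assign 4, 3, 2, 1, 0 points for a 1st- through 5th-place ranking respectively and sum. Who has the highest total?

D: 41·0 + 26·1 + 39·1 + 9·2 + 21·3 + 26·4 + 35·1 = 285
E: 41·1 + 26·0 + 39·4 + 9·0 + 21·2 + 26·1 + 35·4 = 405
B: 41·3 + 26·4 + 39·3 + 9·3 + 21·1 + 26·3 + 35·2 = 540
A: 41·2 + 26·2 + 39·0 + 9·1 + 21·0 + 26·2 + 35·3 = 300
C: 41·4 + 26·3 + 39·2 + 9·4 + 21·4 + 26·0 + 35·0 = 440
B has the highest Borda score (540).

B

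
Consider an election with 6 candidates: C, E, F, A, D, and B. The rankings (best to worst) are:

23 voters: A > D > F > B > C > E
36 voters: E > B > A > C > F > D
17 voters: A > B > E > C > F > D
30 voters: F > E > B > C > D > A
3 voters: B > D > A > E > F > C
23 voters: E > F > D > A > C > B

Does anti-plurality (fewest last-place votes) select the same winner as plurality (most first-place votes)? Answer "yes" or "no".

Anti-plurality — last-place votes: C 3, E 23, F 0, A 30, D 53, B 23. Winner: F.
Plurality — first-place votes: C 0, E 59, F 30, A 40, D 0, B 3. Winner: E.
The two methods disagree.

no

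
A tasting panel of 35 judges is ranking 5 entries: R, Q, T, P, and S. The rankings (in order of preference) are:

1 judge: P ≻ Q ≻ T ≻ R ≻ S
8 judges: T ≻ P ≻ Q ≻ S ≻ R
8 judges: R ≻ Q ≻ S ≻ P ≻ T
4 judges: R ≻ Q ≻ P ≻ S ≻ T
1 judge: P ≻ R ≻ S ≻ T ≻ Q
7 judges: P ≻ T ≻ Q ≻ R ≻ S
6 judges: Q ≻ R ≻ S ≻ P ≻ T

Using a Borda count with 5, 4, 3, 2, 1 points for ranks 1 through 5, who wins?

R: 1·2 + 8·1 + 8·5 + 4·5 + 1·4 + 7·2 + 6·4 = 112
Q: 1·4 + 8·3 + 8·4 + 4·4 + 1·1 + 7·3 + 6·5 = 128
T: 1·3 + 8·5 + 8·1 + 4·1 + 1·2 + 7·4 + 6·1 = 91
P: 1·5 + 8·4 + 8·2 + 4·3 + 1·5 + 7·5 + 6·2 = 117
S: 1·1 + 8·2 + 8·3 + 4·2 + 1·3 + 7·1 + 6·3 = 77
Q has the highest Borda score (128).

Q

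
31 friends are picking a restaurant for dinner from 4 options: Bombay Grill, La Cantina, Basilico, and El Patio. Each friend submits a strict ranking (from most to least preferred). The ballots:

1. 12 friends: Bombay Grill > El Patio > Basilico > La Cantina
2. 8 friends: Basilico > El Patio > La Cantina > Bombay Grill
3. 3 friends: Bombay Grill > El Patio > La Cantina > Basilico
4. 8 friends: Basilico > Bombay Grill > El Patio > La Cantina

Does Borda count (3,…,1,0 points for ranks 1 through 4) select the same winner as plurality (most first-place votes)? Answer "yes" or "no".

no

Borda — scores: Bombay Grill 61, La Cantina 11, Basilico 60, El Patio 54. Winner: Bombay Grill.
Plurality — first-place votes: Bombay Grill 15, La Cantina 0, Basilico 16, El Patio 0. Winner: Basilico.
The two methods disagree.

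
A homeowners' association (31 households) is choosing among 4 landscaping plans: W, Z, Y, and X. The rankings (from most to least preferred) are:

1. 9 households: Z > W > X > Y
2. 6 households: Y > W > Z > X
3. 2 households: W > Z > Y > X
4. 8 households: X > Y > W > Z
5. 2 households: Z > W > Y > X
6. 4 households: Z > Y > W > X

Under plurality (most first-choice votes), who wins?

First-place votes: W 2, Z 15, Y 6, X 8.
Z has the most first-place votes.

Z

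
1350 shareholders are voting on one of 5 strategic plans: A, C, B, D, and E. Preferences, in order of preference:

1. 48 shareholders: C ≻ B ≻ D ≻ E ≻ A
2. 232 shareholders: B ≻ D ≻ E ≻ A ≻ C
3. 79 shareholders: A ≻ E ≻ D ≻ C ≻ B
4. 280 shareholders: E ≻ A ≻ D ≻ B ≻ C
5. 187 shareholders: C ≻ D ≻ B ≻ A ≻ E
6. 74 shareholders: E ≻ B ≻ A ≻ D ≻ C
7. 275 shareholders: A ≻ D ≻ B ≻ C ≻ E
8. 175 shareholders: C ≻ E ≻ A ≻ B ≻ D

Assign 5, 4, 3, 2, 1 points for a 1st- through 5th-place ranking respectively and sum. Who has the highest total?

A: 48·1 + 232·2 + 79·5 + 280·4 + 187·2 + 74·3 + 275·5 + 175·3 = 4523
C: 48·5 + 232·1 + 79·2 + 280·1 + 187·5 + 74·1 + 275·2 + 175·5 = 3344
B: 48·4 + 232·5 + 79·1 + 280·2 + 187·3 + 74·4 + 275·3 + 175·2 = 4023
D: 48·3 + 232·4 + 79·3 + 280·3 + 187·4 + 74·2 + 275·4 + 175·1 = 4320
E: 48·2 + 232·3 + 79·4 + 280·5 + 187·1 + 74·5 + 275·1 + 175·4 = 4040
A has the highest Borda score (4523).

A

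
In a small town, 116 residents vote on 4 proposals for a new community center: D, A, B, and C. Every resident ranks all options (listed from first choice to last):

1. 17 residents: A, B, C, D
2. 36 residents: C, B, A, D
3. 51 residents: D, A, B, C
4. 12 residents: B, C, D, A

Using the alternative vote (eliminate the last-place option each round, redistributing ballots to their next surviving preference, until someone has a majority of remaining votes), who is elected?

C

Round 1: D 51, A 17, B 12, C 36. Eliminate B.
Round 2: D 51, A 17, C 48. Eliminate A.
Round 3: D 51, C 65. C has a majority.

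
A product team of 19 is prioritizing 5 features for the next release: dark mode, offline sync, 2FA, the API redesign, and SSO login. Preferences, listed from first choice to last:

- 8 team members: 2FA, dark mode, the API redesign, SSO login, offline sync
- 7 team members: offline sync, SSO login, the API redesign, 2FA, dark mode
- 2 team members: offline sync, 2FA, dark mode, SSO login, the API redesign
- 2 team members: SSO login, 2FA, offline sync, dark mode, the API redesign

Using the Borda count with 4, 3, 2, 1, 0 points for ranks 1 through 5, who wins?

dark mode: 8·3 + 7·0 + 2·2 + 2·1 = 30
offline sync: 8·0 + 7·4 + 2·4 + 2·2 = 40
2FA: 8·4 + 7·1 + 2·3 + 2·3 = 51
the API redesign: 8·2 + 7·2 + 2·0 + 2·0 = 30
SSO login: 8·1 + 7·3 + 2·1 + 2·4 = 39
2FA has the highest Borda score (51).

2FA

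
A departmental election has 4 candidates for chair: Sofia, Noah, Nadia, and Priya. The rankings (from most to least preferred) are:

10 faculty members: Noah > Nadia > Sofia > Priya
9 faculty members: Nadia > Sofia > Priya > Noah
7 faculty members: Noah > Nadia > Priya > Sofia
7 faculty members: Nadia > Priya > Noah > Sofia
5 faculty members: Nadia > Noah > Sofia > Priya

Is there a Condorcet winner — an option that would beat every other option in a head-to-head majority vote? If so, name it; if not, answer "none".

Nadia

Nadia vs Sofia: 38–0 for Nadia.
Nadia vs Noah: 21–17 for Nadia.
Nadia vs Priya: 38–0 for Nadia.
Nadia beats every other option head-to-head.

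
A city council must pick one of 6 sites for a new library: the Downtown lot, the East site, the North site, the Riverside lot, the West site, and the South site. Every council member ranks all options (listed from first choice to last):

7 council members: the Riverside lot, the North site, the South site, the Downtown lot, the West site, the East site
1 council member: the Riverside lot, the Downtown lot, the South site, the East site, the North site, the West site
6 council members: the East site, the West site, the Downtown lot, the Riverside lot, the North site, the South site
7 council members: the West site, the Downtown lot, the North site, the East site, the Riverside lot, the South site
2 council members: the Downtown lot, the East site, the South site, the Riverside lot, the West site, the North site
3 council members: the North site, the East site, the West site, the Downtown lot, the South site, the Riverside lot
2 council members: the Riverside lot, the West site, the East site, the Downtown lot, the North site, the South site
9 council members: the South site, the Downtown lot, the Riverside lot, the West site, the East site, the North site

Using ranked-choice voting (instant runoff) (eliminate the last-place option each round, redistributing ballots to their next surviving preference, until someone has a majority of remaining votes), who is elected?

Round 1: the Downtown lot 2, the East site 6, the North site 3, the Riverside lot 10, the West site 7, the South site 9. Eliminate the Downtown lot.
Round 2: the East site 8, the North site 3, the Riverside lot 10, the West site 7, the South site 9. Eliminate the North site.
Round 3: the East site 11, the Riverside lot 10, the West site 7, the South site 9. Eliminate the West site.
Round 4: the East site 18, the Riverside lot 10, the South site 9. Eliminate the South site.
Round 5: the East site 18, the Riverside lot 19. The Riverside lot has a majority.

the Riverside lot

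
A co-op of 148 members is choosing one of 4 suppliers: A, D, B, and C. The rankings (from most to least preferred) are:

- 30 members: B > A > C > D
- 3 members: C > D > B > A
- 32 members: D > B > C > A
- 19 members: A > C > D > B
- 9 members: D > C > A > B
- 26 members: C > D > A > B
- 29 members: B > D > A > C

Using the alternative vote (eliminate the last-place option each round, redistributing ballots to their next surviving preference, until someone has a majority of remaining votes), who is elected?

Round 1: A 19, D 41, B 59, C 29. Eliminate A.
Round 2: D 41, B 59, C 48. Eliminate D.
Round 3: B 91, C 57. B has a majority.

B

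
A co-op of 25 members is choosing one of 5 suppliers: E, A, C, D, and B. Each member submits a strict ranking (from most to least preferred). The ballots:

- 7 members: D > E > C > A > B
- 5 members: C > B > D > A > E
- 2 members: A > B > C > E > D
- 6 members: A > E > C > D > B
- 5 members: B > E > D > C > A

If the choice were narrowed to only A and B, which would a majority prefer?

A

Voters preferring A to B: 15; preferring B to A: 10.
A wins the head-to-head.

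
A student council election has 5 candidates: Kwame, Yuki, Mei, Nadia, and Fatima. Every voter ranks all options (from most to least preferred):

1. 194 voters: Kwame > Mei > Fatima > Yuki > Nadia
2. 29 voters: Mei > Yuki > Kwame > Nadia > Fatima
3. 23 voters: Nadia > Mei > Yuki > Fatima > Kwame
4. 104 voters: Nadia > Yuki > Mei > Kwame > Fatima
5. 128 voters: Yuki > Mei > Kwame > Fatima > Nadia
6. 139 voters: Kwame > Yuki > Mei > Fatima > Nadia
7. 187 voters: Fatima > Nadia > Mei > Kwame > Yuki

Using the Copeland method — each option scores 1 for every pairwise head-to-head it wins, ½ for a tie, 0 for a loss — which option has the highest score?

Kwame: beats Yuki, Nadia, and Fatima; loses to Mei → score 3.
Yuki: beats Nadia and Fatima; loses to Kwame and Mei → score 2.
Mei: beats Kwame, Yuki, Nadia, and Fatima → score 4.
Nadia: loses to Kwame, Yuki, Mei, and Fatima → score 0.
Fatima: beats Nadia; loses to Kwame, Yuki, and Mei → score 1.
Mei has the best pairwise record.

Mei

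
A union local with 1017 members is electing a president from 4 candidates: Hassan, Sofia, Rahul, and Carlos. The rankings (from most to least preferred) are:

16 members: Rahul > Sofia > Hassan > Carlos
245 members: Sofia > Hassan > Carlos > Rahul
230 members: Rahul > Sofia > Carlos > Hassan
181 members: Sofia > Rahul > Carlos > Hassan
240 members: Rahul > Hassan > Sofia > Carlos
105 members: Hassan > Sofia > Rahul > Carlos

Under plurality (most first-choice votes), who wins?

First-place votes: Hassan 105, Sofia 426, Rahul 486, Carlos 0.
Rahul has the most first-place votes.

Rahul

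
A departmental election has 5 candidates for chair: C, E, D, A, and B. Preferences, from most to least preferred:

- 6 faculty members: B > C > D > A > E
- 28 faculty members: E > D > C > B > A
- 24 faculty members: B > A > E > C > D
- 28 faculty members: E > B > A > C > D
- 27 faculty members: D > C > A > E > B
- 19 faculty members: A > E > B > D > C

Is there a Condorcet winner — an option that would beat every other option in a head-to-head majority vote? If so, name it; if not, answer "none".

Checking pairwise contests:
E beats C 99–33.
A beats E 76–56.
E beats D 99–33.
B beats A 86–46.
E beats B 102–30.
Every option loses at least one head-to-head, so there is no Condorcet winner.

none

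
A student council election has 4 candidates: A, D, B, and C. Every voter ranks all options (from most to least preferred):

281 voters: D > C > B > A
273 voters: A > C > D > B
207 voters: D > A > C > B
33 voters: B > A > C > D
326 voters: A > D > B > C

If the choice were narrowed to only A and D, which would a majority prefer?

Voters preferring A to D: 632; preferring D to A: 488.
A wins the head-to-head.

A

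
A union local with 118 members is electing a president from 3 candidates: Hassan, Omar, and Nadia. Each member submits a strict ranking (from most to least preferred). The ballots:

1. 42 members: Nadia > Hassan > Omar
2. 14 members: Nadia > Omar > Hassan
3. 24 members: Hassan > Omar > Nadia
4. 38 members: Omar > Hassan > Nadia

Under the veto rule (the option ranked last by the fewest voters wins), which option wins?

Last-place votes: Hassan 14, Omar 42, Nadia 62.
Hassan is ranked last by the fewest voters, so Hassan wins.

Hassan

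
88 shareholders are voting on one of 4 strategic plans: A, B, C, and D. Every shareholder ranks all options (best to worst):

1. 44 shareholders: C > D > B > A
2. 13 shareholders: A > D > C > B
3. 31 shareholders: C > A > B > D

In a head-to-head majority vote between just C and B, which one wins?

Voters preferring C to B: 88; preferring B to C: 0.
C wins the head-to-head.

C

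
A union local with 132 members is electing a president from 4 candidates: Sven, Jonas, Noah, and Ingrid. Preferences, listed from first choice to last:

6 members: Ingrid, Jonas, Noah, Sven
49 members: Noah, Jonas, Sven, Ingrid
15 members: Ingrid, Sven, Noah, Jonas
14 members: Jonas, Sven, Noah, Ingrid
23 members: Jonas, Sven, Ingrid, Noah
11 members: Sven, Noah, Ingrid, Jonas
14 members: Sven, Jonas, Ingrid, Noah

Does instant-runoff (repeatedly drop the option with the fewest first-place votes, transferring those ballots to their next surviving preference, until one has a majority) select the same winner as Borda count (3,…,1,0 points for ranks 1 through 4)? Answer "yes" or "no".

Instant-runoff — R1 Sven 25, Jonas 37, Noah 49, Ingrid 21 (Ingrid out); R2 Sven 40, Jonas 43, Noah 49 (Sven out); R3 Jonas 57, Noah 75 (Noah winner). Winner: Noah.
Borda — scores: Sven 228, Jonas 249, Noah 204, Ingrid 111. Winner: Jonas.
The two methods disagree.

no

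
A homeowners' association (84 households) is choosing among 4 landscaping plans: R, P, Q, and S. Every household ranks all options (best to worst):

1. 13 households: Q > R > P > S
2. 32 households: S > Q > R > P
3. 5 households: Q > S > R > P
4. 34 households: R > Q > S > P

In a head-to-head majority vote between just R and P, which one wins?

R

Voters preferring R to P: 84; preferring P to R: 0.
R wins the head-to-head.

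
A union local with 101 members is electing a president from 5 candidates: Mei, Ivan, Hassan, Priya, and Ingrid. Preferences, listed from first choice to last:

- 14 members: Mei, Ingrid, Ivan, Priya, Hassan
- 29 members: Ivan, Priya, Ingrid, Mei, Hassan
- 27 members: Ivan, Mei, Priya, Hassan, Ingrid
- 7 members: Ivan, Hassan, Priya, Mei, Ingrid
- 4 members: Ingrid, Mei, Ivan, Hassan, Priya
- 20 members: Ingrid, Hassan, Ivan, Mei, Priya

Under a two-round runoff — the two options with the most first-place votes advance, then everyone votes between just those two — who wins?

Round 1 first-place votes: Mei 14, Ivan 63, Hassan 0, Priya 0, Ingrid 24.
Ivan and Ingrid advance.
Runoff: Ivan is preferred to Ingrid by 63 voters; Ingrid by 38.
Ivan wins the runoff.

Ivan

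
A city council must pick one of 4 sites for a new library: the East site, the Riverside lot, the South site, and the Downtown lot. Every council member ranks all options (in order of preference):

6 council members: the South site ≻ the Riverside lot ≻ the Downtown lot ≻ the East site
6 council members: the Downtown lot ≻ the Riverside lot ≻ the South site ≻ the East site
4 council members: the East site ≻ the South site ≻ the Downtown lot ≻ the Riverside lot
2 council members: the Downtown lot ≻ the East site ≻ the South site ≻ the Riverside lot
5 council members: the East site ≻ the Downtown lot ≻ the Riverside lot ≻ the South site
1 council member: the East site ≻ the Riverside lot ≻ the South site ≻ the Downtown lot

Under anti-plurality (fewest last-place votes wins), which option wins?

the Downtown lot

Last-place votes: the East site 12, the Riverside lot 6, the South site 5, the Downtown lot 1.
the Downtown lot is ranked last by the fewest voters, so the Downtown lot wins.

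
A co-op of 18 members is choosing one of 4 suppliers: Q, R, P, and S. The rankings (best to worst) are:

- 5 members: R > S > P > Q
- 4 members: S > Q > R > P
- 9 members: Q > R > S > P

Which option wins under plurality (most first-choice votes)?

First-place votes: Q 9, R 5, P 0, S 4.
Q has the most first-place votes.

Q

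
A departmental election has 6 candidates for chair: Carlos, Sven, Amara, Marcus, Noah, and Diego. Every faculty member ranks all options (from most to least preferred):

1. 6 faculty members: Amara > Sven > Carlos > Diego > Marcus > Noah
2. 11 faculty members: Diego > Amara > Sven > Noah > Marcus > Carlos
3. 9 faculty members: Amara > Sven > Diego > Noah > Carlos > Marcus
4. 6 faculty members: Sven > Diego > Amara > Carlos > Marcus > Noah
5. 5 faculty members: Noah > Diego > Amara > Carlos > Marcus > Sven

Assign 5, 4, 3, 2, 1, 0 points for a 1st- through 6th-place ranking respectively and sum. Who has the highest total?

Carlos: 6·3 + 11·0 + 9·1 + 6·2 + 5·2 = 49
Sven: 6·4 + 11·3 + 9·4 + 6·5 + 5·0 = 123
Amara: 6·5 + 11·4 + 9·5 + 6·3 + 5·3 = 152
Marcus: 6·1 + 11·1 + 9·0 + 6·1 + 5·1 = 28
Noah: 6·0 + 11·2 + 9·2 + 6·0 + 5·5 = 65
Diego: 6·2 + 11·5 + 9·3 + 6·4 + 5·4 = 138
Amara has the highest Borda score (152).

Amara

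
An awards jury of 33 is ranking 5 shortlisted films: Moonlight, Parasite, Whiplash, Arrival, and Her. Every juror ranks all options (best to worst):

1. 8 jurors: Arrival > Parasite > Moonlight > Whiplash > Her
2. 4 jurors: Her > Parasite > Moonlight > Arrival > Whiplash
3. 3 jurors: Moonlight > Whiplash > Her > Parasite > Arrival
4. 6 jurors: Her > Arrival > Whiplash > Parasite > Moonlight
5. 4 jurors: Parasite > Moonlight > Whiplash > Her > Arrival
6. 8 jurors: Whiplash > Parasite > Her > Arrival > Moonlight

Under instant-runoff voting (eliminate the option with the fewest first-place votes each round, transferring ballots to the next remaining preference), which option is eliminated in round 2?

Parasite

Round 1: Moonlight 3, Parasite 4, Whiplash 8, Arrival 8, Her 10. Eliminate Moonlight.
Round 2: Parasite 4, Whiplash 11, Arrival 8, Her 10. Eliminate Parasite.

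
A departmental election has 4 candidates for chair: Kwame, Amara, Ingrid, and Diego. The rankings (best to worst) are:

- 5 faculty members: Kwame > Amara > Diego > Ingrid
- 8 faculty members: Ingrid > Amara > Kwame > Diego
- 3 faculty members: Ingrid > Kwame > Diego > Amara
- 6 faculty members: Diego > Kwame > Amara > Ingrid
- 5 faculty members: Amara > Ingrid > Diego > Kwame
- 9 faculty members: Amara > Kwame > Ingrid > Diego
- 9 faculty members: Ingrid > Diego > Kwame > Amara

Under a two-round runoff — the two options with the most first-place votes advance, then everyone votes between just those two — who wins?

Round 1 first-place votes: Kwame 5, Amara 14, Ingrid 20, Diego 6.
Ingrid and Amara advance.
Runoff: Ingrid is preferred to Amara by 20 voters; Amara by 25.
Amara wins the runoff.

Amara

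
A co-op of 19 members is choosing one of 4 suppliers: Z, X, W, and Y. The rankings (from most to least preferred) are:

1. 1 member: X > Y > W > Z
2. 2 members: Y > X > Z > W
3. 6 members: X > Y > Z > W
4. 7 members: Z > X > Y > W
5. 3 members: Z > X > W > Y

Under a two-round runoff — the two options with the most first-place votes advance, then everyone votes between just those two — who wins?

Z

Round 1 first-place votes: Z 10, X 7, W 0, Y 2.
Z and X advance.
Runoff: Z is preferred to X by 10 voters; X by 9.
Z wins the runoff.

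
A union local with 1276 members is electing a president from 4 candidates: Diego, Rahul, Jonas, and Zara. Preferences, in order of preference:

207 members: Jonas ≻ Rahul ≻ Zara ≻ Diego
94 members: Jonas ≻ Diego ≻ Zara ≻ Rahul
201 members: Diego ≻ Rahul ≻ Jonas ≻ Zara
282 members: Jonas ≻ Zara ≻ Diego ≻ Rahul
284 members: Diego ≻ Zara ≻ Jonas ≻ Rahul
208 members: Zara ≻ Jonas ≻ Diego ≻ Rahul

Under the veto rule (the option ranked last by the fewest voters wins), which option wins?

Jonas

Last-place votes: Diego 207, Rahul 868, Jonas 0, Zara 201.
Jonas is ranked last by the fewest voters, so Jonas wins.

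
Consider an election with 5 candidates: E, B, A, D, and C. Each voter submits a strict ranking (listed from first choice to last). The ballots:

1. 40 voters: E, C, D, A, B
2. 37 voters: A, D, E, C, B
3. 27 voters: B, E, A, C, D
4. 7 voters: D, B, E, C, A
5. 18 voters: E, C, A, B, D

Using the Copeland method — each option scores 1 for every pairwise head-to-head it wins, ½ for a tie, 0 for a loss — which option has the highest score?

E: beats B, A, D, and C → score 4.
B: loses to E, A, D, and C → score 0.
A: beats B and D; loses to E and C → score 2.
D: beats B; loses to E, A, and C → score 1.
C: beats B, A, and D; loses to E → score 3.
E has the best pairwise record.

E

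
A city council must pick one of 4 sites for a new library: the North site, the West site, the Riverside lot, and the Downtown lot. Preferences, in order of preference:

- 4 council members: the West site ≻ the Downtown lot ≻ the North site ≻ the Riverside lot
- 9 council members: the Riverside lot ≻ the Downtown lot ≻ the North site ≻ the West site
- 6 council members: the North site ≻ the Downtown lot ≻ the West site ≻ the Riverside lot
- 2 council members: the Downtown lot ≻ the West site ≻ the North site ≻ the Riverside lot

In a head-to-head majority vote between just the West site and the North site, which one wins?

the North site

Voters preferring the West site to the North site: 6; preferring the North site to the West site: 15.
the North site wins the head-to-head.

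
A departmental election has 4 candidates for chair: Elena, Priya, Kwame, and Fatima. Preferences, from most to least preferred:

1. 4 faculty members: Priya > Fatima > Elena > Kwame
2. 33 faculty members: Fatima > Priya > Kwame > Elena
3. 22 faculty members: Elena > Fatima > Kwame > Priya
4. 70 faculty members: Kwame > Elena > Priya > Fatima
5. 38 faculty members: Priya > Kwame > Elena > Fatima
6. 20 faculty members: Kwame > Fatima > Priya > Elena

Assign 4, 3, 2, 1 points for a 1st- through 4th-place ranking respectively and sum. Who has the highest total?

Kwame

Elena: 4·2 + 33·1 + 22·4 + 70·3 + 38·2 + 20·1 = 435
Priya: 4·4 + 33·3 + 22·1 + 70·2 + 38·4 + 20·2 = 469
Kwame: 4·1 + 33·2 + 22·2 + 70·4 + 38·3 + 20·4 = 588
Fatima: 4·3 + 33·4 + 22·3 + 70·1 + 38·1 + 20·3 = 378
Kwame has the highest Borda score (588).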